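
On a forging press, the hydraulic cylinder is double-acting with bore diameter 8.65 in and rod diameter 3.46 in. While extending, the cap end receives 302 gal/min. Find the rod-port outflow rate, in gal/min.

Cap-side area A_cap = π/4 × (8.65 in)² = 58.77 in^2
Rod-side annular area A_ann = π/4 × (8.65² − 3.46²) = 49.36 in^2
Piston speed v = Q_in/A_cap; rod-end outflow Q_out = v × A_ann = Q_in × A_ann/A_cap.

Q_out ≈ 254 gal/min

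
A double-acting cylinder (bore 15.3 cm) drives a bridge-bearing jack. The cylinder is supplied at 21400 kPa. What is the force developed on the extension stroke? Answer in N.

Cap-side area A_cap = π/4 × (15.3 cm)² = 183.9 cm^2
F = P × A_cap = 21400 kPa × A_cap

F ≈ 3.93e5 N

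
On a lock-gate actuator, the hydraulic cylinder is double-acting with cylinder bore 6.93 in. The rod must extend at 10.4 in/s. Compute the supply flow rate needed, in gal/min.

Q ≈ 102 gal/min

Cap-side area A_cap = π/4 × (6.93 in)² = 37.72 in^2
Q = A × v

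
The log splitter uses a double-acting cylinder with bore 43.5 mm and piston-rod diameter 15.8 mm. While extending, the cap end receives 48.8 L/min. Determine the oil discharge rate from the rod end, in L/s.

Q_out ≈ 0.706 L/s

Cap-side area A_cap = π/4 × (43.5 mm)² = 1486 mm^2
Rod-side annular area A_ann = π/4 × (43.5² − 15.8²) = 1290 mm^2
Piston speed v = Q_in/A_cap; rod-end outflow Q_out = v × A_ann = Q_in × A_ann/A_cap.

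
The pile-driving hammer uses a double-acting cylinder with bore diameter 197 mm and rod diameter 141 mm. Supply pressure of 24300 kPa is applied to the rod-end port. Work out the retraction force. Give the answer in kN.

F ≈ 361 kN

Rod-side annular area A_ann = π/4 × (197² − 141²) = 14870 mm^2
On retraction the pressure acts on the annular area (bore minus rod).
F = P × A_ann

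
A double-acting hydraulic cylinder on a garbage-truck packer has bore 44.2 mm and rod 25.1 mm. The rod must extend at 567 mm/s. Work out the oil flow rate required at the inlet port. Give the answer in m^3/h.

Q ≈ 3.13 m^3/h

Cap-side area A_cap = π/4 × (44.2 mm)² = 1534 mm^2
Q = A × v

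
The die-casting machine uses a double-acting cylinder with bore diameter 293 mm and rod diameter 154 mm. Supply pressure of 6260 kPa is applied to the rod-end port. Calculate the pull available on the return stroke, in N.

Rod-side annular area A_ann = π/4 × (293² − 154²) = 48800 mm^2
On retraction the pressure acts on the annular area (bore minus rod).
F = P × A_ann

F ≈ 3.05e5 N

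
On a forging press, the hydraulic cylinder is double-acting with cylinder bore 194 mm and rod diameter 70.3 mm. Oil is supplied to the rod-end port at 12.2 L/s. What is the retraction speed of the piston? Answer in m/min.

v ≈ 28.5 m/min

Rod-side annular area A_ann = π/4 × (194² − 70.3²) = 25680 mm^2
Flow into the rod-end port fills the annular volume.
v = Q / A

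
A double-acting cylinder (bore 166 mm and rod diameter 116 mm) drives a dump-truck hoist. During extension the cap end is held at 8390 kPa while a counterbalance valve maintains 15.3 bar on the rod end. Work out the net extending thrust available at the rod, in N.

Cap-side area A_cap = π/4 × (166 mm)² = 21640 mm^2
Rod-side annular area A_ann = π/4 × (166² − 116²) = 11070 mm^2
Net thrust = P_cap·A_cap − P_rod·A_ann = 1.816e5 N − 16940 N

F ≈ 1.65e5 N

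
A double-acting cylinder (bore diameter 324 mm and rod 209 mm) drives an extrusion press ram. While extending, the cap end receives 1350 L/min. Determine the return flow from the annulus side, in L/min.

Q_out ≈ 788 L/min

Cap-side area A_cap = π/4 × (324 mm)² = 82450 mm^2
Rod-side annular area A_ann = π/4 × (324² − 209²) = 48140 mm^2
Piston speed v = Q_in/A_cap; rod-end outflow Q_out = v × A_ann = Q_in × A_ann/A_cap.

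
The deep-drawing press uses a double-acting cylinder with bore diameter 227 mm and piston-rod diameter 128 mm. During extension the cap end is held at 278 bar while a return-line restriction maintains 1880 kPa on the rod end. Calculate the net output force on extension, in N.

F ≈ 1.07e6 N

Cap-side area A_cap = π/4 × (227 mm)² = 40470 mm^2
Rod-side annular area A_ann = π/4 × (227² − 128²) = 27600 mm^2
Net thrust = P_cap·A_cap − P_rod·A_ann = 1.125e6 N − 51890 N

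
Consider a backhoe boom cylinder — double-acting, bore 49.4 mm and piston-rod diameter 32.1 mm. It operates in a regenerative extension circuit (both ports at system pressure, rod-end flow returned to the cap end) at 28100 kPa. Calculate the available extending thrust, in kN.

With equal pressure on both faces, forces on the annular region cancel; the net push is pressure × rod cross-section.
Rod cross-section A_rod = π/4 × (32.1 mm)² = 809.3 mm^2
F = P × A_rod

F ≈ 22.7 kN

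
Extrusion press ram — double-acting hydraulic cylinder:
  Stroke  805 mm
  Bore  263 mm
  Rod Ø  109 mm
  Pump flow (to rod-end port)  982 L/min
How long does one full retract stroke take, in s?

Rod-side annular area A_ann = π/4 × (263² − 109²) = 44990 mm^2
Swept volume V = A × L; t = V / Q = A·L / Q

t ≈ 2.21 s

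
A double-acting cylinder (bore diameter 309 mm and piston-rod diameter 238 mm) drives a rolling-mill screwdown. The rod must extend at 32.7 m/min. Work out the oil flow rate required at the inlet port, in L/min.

Cap-side area A_cap = π/4 × (309 mm)² = 74990 mm^2
Q = A × v

Q ≈ 2450 L/min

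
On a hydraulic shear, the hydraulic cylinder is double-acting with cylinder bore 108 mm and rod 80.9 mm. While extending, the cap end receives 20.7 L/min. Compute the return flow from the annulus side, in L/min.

Q_out ≈ 9.08 L/min

Cap-side area A_cap = π/4 × (108 mm)² = 9161 mm^2
Rod-side annular area A_ann = π/4 × (108² − 80.9²) = 4021 mm^2
Piston speed v = Q_in/A_cap; rod-end outflow Q_out = v × A_ann = Q_in × A_ann/A_cap.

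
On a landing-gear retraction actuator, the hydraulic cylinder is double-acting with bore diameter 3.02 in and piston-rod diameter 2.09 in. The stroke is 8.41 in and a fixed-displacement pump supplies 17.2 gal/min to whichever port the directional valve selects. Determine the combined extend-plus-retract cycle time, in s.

Cap-side area A_cap = π/4 × (3.02 in)² = 7.163 in^2
Rod-side annular area A_ann = π/4 × (3.02² − 2.09²) = 3.732 in^2
t_ext = A_cap·L/Q = 0.9097 s
t_ret = A_ann·L/Q = 0.4740 s
t_cycle = t_ext + t_ret

t ≈ 1.38 s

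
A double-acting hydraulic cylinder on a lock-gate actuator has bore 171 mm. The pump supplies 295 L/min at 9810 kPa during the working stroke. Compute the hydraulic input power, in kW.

Hydraulic power = P × Q

W ≈ 48.2 kW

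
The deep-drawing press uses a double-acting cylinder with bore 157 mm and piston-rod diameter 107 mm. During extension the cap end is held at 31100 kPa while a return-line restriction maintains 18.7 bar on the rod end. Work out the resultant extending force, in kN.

F ≈ 583 kN

Cap-side area A_cap = π/4 × (157 mm)² = 19360 mm^2
Rod-side annular area A_ann = π/4 × (157² − 107²) = 10370 mm^2
Net thrust = P_cap·A_cap − P_rod·A_ann = 602.1 kN − 19.39 kN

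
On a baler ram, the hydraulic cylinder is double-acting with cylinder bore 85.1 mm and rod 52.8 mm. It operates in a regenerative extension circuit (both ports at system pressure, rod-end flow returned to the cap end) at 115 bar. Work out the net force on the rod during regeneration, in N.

With equal pressure on both faces, forces on the annular region cancel; the net push is pressure × rod cross-section.
Rod cross-section A_rod = π/4 × (52.8 mm)² = 2190 mm^2
F = P × A_rod

F ≈ 25200 N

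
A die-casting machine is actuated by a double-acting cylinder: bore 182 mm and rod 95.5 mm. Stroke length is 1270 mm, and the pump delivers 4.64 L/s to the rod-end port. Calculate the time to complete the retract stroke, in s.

Rod-side annular area A_ann = π/4 × (182² − 95.5²) = 18850 mm^2
Swept volume V = A × L; t = V / Q = A·L / Q

t ≈ 5.16 s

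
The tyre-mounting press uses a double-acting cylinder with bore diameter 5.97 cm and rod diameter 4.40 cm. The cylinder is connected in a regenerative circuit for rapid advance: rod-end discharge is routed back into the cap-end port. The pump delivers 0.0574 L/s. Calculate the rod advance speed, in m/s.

v ≈ 0.0377 m/s

In regeneration the rod-end outflow joins the pump flow into the cap end, so the net volume the pump must supply per unit advance equals the rod cross-section area.
Rod cross-section A_rod = π/4 × (4.40 cm)² = 15.21 cm^2
v = Q_pump / A_rod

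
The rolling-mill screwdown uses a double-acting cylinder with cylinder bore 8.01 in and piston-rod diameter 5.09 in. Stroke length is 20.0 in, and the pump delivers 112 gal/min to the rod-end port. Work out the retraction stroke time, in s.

Rod-side annular area A_ann = π/4 × (8.01² − 5.09²) = 30.04 in^2
Swept volume V = A × L; t = V / Q = A·L / Q

t ≈ 1.39 s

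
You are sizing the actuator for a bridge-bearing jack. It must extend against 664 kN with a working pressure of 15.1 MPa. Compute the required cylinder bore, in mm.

D ≈ 237 mm

Extension force acts on the full piston face: F = P × (π/4)D².
D = √(4F / (πP)) = √(4 × 664 kN / (π × 15.1 MPa))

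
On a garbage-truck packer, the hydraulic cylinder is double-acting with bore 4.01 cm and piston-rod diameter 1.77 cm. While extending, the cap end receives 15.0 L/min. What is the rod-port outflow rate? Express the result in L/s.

Q_out ≈ 0.201 L/s

Cap-side area A_cap = π/4 × (4.01 cm)² = 12.63 cm^2
Rod-side annular area A_ann = π/4 × (4.01² − 1.77²) = 10.17 cm^2
Piston speed v = Q_in/A_cap; rod-end outflow Q_out = v × A_ann = Q_in × A_ann/A_cap.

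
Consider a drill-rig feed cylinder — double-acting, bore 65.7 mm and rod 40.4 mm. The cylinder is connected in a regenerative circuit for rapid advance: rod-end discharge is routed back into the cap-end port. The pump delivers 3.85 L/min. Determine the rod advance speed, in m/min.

v ≈ 3.00 m/min

In regeneration the rod-end outflow joins the pump flow into the cap end, so the net volume the pump must supply per unit advance equals the rod cross-section area.
Rod cross-section A_rod = π/4 × (40.4 mm)² = 1282 mm^2
v = Q_pump / A_rod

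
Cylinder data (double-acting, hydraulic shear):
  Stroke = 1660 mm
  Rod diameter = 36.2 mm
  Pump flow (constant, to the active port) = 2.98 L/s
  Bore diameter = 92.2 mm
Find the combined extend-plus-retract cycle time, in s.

Cap-side area A_cap = π/4 × (92.2 mm)² = 6677 mm^2
Rod-side annular area A_ann = π/4 × (92.2² − 36.2²) = 5647 mm^2
t_ext = A_cap·L/Q = 3.719 s
t_ret = A_ann·L/Q = 3.146 s
t_cycle = t_ext + t_ret

t ≈ 6.86 s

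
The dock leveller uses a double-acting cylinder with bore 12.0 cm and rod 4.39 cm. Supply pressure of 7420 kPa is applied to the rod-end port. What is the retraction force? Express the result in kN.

F ≈ 72.7 kN

Rod-side annular area A_ann = π/4 × (12.0² − 4.39²) = 97.96 cm^2
On retraction the pressure acts on the annular area (bore minus rod).
F = P × A_ann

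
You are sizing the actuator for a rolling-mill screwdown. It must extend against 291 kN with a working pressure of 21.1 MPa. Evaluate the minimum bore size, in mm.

Extension force acts on the full piston face: F = P × (π/4)D².
D = √(4F / (πP)) = √(4 × 291 kN / (π × 21.1 MPa))

D ≈ 133 mm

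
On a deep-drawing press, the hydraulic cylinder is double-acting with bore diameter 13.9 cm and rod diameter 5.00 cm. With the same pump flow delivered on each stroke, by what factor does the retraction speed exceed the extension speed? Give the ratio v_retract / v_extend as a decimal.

Cap-side area A_cap = π/4 × (13.9 cm)² = 151.7 cm^2
Rod-side annular area A_ann = π/4 × (13.9² − 5.00²) = 132.1 cm^2
For equal Q, v ∝ 1/A, so v_ret/v_ext = A_cap/A_ann.

v_ret/v_ext ≈ 1.15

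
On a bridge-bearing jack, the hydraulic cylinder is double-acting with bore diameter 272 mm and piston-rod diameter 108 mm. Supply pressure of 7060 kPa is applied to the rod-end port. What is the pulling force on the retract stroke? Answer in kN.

F ≈ 346 kN

Rod-side annular area A_ann = π/4 × (272² − 108²) = 48950 mm^2
On retraction the pressure acts on the annular area (bore minus rod).
F = P × A_ann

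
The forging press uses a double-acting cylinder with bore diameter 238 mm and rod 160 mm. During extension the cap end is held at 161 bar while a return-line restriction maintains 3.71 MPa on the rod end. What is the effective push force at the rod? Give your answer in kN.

Cap-side area A_cap = π/4 × (238 mm)² = 44490 mm^2
Rod-side annular area A_ann = π/4 × (238² − 160²) = 24380 mm^2
Net thrust = P_cap·A_cap − P_rod·A_ann = 716.3 kN − 90.46 kN

F ≈ 626 kN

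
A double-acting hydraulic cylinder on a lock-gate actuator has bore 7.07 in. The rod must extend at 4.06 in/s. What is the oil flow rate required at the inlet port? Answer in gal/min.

Q ≈ 41.4 gal/min

Cap-side area A_cap = π/4 × (7.07 in)² = 39.26 in^2
Q = A × v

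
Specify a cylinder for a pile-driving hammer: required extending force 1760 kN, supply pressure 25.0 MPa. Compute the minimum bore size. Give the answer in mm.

D ≈ 299 mm

Extension force acts on the full piston face: F = P × (π/4)D².
D = √(4F / (πP)) = √(4 × 1760 kN / (π × 25.0 MPa))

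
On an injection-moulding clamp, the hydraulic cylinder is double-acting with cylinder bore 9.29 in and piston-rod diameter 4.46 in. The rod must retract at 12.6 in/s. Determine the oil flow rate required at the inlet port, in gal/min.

Rod-side annular area A_ann = π/4 × (9.29² − 4.46²) = 52.16 in^2
Q = A × v

Q ≈ 171 gal/min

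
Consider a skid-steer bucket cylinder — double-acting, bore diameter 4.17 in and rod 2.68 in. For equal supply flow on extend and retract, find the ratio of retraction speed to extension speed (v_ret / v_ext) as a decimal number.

Cap-side area A_cap = π/4 × (4.17 in)² = 13.66 in^2
Rod-side annular area A_ann = π/4 × (4.17² − 2.68²) = 8.016 in^2
For equal Q, v ∝ 1/A, so v_ret/v_ext = A_cap/A_ann.

v_ret/v_ext ≈ 1.70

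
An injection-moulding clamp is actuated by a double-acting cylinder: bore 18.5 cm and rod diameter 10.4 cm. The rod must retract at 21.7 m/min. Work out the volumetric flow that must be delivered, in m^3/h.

Rod-side annular area A_ann = π/4 × (18.5² − 10.4²) = 183.9 cm^2
Q = A × v

Q ≈ 23.9 m^3/h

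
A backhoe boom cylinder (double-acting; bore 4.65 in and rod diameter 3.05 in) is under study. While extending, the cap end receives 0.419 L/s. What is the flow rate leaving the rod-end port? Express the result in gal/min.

Q_out ≈ 3.78 gal/min

Cap-side area A_cap = π/4 × (4.65 in)² = 16.98 in^2
Rod-side annular area A_ann = π/4 × (4.65² − 3.05²) = 9.676 in^2
Piston speed v = Q_in/A_cap; rod-end outflow Q_out = v × A_ann = Q_in × A_ann/A_cap.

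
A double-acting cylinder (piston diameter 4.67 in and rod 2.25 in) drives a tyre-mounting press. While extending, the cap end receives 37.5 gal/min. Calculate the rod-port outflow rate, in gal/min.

Q_out ≈ 28.8 gal/min

Cap-side area A_cap = π/4 × (4.67 in)² = 17.13 in^2
Rod-side annular area A_ann = π/4 × (4.67² − 2.25²) = 13.15 in^2
Piston speed v = Q_in/A_cap; rod-end outflow Q_out = v × A_ann = Q_in × A_ann/A_cap.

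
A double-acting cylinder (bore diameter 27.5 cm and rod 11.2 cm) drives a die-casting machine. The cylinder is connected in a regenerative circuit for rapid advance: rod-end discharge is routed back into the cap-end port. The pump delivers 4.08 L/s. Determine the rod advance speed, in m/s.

In regeneration the rod-end outflow joins the pump flow into the cap end, so the net volume the pump must supply per unit advance equals the rod cross-section area.
Rod cross-section A_rod = π/4 × (11.2 cm)² = 98.52 cm^2
v = Q_pump / A_rod

v ≈ 0.414 m/s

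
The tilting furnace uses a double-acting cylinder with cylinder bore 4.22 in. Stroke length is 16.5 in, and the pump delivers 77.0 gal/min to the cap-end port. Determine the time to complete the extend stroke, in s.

Cap-side area A_cap = π/4 × (4.22 in)² = 13.99 in^2
Swept volume V = A × L; t = V / Q = A·L / Q

t ≈ 0.778 s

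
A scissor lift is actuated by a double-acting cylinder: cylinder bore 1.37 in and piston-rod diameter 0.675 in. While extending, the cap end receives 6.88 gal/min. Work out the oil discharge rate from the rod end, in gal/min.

Cap-side area A_cap = π/4 × (1.37 in)² = 1.474 in^2
Rod-side annular area A_ann = π/4 × (1.37² − 0.675²) = 1.116 in^2
Piston speed v = Q_in/A_cap; rod-end outflow Q_out = v × A_ann = Q_in × A_ann/A_cap.

Q_out ≈ 5.21 gal/min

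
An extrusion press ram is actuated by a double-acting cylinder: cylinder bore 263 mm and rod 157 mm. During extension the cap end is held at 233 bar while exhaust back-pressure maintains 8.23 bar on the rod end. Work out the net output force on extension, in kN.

F ≈ 1240 kN

Cap-side area A_cap = π/4 × (263 mm)² = 54330 mm^2
Rod-side annular area A_ann = π/4 × (263² − 157²) = 34970 mm^2
Net thrust = P_cap·A_cap − P_rod·A_ann = 1266 kN − 28.78 kN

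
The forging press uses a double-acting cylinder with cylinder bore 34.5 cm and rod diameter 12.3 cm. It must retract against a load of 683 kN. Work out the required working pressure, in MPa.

Rod-side annular area A_ann = π/4 × (34.5² − 12.3²) = 816.0 cm^2
Retraction: pressure acts on the annular area.
P = F / A = 683 kN / A

P ≈ 8.37 MPa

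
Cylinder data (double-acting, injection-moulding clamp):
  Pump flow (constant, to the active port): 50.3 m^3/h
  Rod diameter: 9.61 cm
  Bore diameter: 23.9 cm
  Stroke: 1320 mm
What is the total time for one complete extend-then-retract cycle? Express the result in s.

t ≈ 7.79 s

Cap-side area A_cap = π/4 × (23.9 cm)² = 448.6 cm^2
Rod-side annular area A_ann = π/4 × (23.9² − 9.61²) = 376.1 cm^2
t_ext = A_cap·L/Q = 4.238 s
t_ret = A_ann·L/Q = 3.553 s
t_cycle = t_ext + t_ret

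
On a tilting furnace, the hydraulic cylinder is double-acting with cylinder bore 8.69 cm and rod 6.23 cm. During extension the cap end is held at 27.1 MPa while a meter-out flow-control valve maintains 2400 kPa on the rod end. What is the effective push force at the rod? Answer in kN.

F ≈ 154 kN

Cap-side area A_cap = π/4 × (8.69 cm)² = 59.31 cm^2
Rod-side annular area A_ann = π/4 × (8.69² − 6.23²) = 28.83 cm^2
Net thrust = P_cap·A_cap − P_rod·A_ann = 160.7 kN − 6.918 kN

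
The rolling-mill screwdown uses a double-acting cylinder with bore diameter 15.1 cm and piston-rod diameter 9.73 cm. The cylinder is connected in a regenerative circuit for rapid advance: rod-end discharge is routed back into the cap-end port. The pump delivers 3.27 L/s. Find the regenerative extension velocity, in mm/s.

In regeneration the rod-end outflow joins the pump flow into the cap end, so the net volume the pump must supply per unit advance equals the rod cross-section area.
Rod cross-section A_rod = π/4 × (9.73 cm)² = 74.36 cm^2
v = Q_pump / A_rod

v ≈ 440 mm/s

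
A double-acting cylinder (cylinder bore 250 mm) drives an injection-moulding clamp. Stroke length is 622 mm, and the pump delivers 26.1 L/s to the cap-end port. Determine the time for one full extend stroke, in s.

t ≈ 1.17 s

Cap-side area A_cap = π/4 × (250 mm)² = 49090 mm^2
Swept volume V = A × L; t = V / Q = A·L / Q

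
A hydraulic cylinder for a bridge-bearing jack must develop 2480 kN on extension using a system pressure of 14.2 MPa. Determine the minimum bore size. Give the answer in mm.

D ≈ 472 mm

Extension force acts on the full piston face: F = P × (π/4)D².
D = √(4F / (πP)) = √(4 × 2480 kN / (π × 14.2 MPa))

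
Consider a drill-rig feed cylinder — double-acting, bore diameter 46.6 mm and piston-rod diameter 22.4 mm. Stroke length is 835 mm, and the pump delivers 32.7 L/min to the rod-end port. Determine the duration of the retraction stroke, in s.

t ≈ 2.01 s

Rod-side annular area A_ann = π/4 × (46.6² − 22.4²) = 1311 mm^2
Swept volume V = A × L; t = V / Q = A·L / Q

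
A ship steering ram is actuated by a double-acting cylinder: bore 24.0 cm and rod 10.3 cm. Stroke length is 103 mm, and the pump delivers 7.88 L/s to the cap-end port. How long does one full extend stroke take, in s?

Cap-side area A_cap = π/4 × (24.0 cm)² = 452.4 cm^2
Swept volume V = A × L; t = V / Q = A·L / Q

t ≈ 0.591 s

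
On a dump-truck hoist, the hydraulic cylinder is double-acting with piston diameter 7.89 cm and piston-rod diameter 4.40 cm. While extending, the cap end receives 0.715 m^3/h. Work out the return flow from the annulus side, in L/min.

Q_out ≈ 8.21 L/min

Cap-side area A_cap = π/4 × (7.89 cm)² = 48.89 cm^2
Rod-side annular area A_ann = π/4 × (7.89² − 4.40²) = 33.69 cm^2
Piston speed v = Q_in/A_cap; rod-end outflow Q_out = v × A_ann = Q_in × A_ann/A_cap.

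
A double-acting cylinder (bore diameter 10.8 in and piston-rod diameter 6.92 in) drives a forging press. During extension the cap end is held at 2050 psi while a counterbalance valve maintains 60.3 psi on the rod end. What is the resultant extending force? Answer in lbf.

Cap-side area A_cap = π/4 × (10.8 in)² = 91.61 in^2
Rod-side annular area A_ann = π/4 × (10.8² − 6.92²) = 54.00 in^2
Net thrust = P_cap·A_cap − P_rod·A_ann = 1.878e5 lbf − 3256 lbf

F ≈ 1.85e5 lbf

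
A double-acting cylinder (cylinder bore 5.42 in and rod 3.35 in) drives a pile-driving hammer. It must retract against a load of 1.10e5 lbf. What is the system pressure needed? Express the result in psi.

P ≈ 7710 psi

Rod-side annular area A_ann = π/4 × (5.42² − 3.35²) = 14.26 in^2
Retraction: pressure acts on the annular area.
P = F / A = 1.10e5 lbf / A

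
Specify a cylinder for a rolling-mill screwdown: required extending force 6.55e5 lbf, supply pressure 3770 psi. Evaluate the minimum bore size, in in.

D ≈ 14.9 in

Extension force acts on the full piston face: F = P × (π/4)D².
D = √(4F / (πP)) = √(4 × 6.55e5 lbf / (π × 3770 psi))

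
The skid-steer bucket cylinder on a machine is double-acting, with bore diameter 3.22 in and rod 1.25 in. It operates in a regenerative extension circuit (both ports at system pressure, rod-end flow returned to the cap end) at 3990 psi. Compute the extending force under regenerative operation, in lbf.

With equal pressure on both faces, forces on the annular region cancel; the net push is pressure × rod cross-section.
Rod cross-section A_rod = π/4 × (1.25 in)² = 1.227 in^2
F = P × A_rod

F ≈ 4900 lbf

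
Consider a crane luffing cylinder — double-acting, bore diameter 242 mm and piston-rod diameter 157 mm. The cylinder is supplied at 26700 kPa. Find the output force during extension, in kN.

Cap-side area A_cap = π/4 × (242 mm)² = 46000 mm^2
F = P × A_cap = 26700 kPa × A_cap

F ≈ 1230 kN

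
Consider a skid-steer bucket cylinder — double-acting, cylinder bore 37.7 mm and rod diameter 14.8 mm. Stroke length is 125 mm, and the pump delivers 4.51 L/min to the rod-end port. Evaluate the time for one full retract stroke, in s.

Rod-side annular area A_ann = π/4 × (37.7² − 14.8²) = 944.2 mm^2
Swept volume V = A × L; t = V / Q = A·L / Q

t ≈ 1.57 s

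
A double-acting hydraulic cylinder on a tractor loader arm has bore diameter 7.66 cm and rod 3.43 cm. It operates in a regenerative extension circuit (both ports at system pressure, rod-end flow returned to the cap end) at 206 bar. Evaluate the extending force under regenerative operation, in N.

F ≈ 19000 N

With equal pressure on both faces, forces on the annular region cancel; the net push is pressure × rod cross-section.
Rod cross-section A_rod = π/4 × (3.43 cm)² = 9.240 cm^2
F = P × A_rod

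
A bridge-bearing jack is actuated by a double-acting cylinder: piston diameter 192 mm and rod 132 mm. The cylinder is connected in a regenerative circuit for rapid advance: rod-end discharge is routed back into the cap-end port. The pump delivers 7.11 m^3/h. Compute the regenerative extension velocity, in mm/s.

In regeneration the rod-end outflow joins the pump flow into the cap end, so the net volume the pump must supply per unit advance equals the rod cross-section area.
Rod cross-section A_rod = π/4 × (132 mm)² = 13680 mm^2
v = Q_pump / A_rod

v ≈ 144 mm/s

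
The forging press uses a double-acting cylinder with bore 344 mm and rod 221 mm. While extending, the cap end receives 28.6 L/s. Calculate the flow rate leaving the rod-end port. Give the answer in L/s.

Cap-side area A_cap = π/4 × (344 mm)² = 92940 mm^2
Rod-side annular area A_ann = π/4 × (344² − 221²) = 54580 mm^2
Piston speed v = Q_in/A_cap; rod-end outflow Q_out = v × A_ann = Q_in × A_ann/A_cap.

Q_out ≈ 16.8 L/s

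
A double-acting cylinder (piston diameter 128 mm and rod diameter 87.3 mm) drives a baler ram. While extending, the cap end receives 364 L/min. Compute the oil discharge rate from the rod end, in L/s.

Cap-side area A_cap = π/4 × (128 mm)² = 12870 mm^2
Rod-side annular area A_ann = π/4 × (128² − 87.3²) = 6882 mm^2
Piston speed v = Q_in/A_cap; rod-end outflow Q_out = v × A_ann = Q_in × A_ann/A_cap.

Q_out ≈ 3.24 L/s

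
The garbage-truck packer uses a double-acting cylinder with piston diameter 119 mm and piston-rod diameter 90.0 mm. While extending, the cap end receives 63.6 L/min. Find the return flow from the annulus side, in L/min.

Cap-side area A_cap = π/4 × (119 mm)² = 11120 mm^2
Rod-side annular area A_ann = π/4 × (119² − 90.0²) = 4760 mm^2
Piston speed v = Q_in/A_cap; rod-end outflow Q_out = v × A_ann = Q_in × A_ann/A_cap.

Q_out ≈ 27.2 L/min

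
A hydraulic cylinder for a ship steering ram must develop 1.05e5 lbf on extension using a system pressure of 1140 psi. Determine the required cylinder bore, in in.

D ≈ 10.8 in

Extension force acts on the full piston face: F = P × (π/4)D².
D = √(4F / (πP)) = √(4 × 1.05e5 lbf / (π × 1140 psi))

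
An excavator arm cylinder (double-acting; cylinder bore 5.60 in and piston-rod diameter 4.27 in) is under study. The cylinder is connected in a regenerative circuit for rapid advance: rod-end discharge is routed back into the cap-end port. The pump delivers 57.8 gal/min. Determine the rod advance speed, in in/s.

In regeneration the rod-end outflow joins the pump flow into the cap end, so the net volume the pump must supply per unit advance equals the rod cross-section area.
Rod cross-section A_rod = π/4 × (4.27 in)² = 14.32 in^2
v = Q_pump / A_rod

v ≈ 15.5 in/s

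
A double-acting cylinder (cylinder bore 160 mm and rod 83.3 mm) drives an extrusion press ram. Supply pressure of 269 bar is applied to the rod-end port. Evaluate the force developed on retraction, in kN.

F ≈ 394 kN

Rod-side annular area A_ann = π/4 × (160² − 83.3²) = 14660 mm^2
On retraction the pressure acts on the annular area (bore minus rod).
F = P × A_ann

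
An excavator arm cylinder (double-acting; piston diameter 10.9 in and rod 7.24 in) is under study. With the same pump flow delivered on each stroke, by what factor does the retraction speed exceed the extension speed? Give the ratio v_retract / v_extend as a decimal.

Cap-side area A_cap = π/4 × (10.9 in)² = 93.31 in^2
Rod-side annular area A_ann = π/4 × (10.9² − 7.24²) = 52.14 in^2
For equal Q, v ∝ 1/A, so v_ret/v_ext = A_cap/A_ann.

v_ret/v_ext ≈ 1.79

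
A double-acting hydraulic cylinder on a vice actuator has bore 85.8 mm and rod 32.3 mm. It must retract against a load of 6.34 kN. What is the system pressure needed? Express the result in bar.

P ≈ 12.8 bar

Rod-side annular area A_ann = π/4 × (85.8² − 32.3²) = 4962 mm^2
Retraction: pressure acts on the annular area.
P = F / A = 6.34 kN / A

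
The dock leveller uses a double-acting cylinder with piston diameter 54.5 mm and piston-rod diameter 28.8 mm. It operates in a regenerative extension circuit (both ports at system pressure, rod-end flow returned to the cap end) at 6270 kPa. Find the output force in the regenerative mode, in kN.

F ≈ 4.08 kN

With equal pressure on both faces, forces on the annular region cancel; the net push is pressure × rod cross-section.
Rod cross-section A_rod = π/4 × (28.8 mm)² = 651.4 mm^2
F = P × A_rod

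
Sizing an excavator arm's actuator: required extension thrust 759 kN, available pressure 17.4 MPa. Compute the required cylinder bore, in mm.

Extension force acts on the full piston face: F = P × (π/4)D².
D = √(4F / (πP)) = √(4 × 759 kN / (π × 17.4 MPa))

D ≈ 236 mm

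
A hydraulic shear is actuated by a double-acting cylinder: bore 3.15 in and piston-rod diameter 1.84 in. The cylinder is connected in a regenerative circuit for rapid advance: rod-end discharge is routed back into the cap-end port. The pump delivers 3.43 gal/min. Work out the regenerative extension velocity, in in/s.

v ≈ 4.97 in/s

In regeneration the rod-end outflow joins the pump flow into the cap end, so the net volume the pump must supply per unit advance equals the rod cross-section area.
Rod cross-section A_rod = π/4 × (1.84 in)² = 2.659 in^2
v = Q_pump / A_rod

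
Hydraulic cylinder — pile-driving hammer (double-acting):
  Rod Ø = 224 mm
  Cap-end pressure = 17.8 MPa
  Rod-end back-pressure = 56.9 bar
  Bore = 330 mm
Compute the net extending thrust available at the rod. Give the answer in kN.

F ≈ 1260 kN

Cap-side area A_cap = π/4 × (330 mm)² = 85530 mm^2
Rod-side annular area A_ann = π/4 × (330² − 224²) = 46120 mm^2
Net thrust = P_cap·A_cap − P_rod·A_ann = 1522 kN − 262.4 kN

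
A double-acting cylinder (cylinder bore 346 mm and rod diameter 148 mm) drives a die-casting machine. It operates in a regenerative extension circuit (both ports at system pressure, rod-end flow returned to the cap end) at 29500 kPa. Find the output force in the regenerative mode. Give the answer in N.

With equal pressure on both faces, forces on the annular region cancel; the net push is pressure × rod cross-section.
Rod cross-section A_rod = π/4 × (148 mm)² = 17200 mm^2
F = P × A_rod

F ≈ 5.07e5 N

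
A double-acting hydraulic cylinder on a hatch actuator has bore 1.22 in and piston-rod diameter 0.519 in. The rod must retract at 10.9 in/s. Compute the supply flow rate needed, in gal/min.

Q ≈ 2.71 gal/min

Rod-side annular area A_ann = π/4 × (1.22² − 0.519²) = 0.9574 in^2
Q = A × v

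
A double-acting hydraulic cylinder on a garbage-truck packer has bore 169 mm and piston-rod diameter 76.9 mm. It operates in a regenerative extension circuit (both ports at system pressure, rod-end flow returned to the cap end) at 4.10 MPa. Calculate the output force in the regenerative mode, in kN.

With equal pressure on both faces, forces on the annular region cancel; the net push is pressure × rod cross-section.
Rod cross-section A_rod = π/4 × (76.9 mm)² = 4645 mm^2
F = P × A_rod

F ≈ 19.0 kN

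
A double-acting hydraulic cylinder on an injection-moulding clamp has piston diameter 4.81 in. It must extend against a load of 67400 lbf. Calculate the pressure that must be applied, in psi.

P ≈ 3710 psi

Cap-side area A_cap = π/4 × (4.81 in)² = 18.17 in^2
P = F / A = 67400 lbf / A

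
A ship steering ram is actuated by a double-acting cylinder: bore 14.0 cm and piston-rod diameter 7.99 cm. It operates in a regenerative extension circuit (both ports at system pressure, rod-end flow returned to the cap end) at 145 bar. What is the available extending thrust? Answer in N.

F ≈ 72700 N

With equal pressure on both faces, forces on the annular region cancel; the net push is pressure × rod cross-section.
Rod cross-section A_rod = π/4 × (7.99 cm)² = 50.14 cm^2
F = P × A_rod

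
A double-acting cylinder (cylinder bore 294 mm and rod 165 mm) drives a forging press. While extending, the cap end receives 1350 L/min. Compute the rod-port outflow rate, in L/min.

Q_out ≈ 925 L/min

Cap-side area A_cap = π/4 × (294 mm)² = 67890 mm^2
Rod-side annular area A_ann = π/4 × (294² − 165²) = 46500 mm^2
Piston speed v = Q_in/A_cap; rod-end outflow Q_out = v × A_ann = Q_in × A_ann/A_cap.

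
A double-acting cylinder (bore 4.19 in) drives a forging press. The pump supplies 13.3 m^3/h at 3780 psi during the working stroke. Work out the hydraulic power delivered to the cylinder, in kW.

W ≈ 96.3 kW

Hydraulic power = P × Q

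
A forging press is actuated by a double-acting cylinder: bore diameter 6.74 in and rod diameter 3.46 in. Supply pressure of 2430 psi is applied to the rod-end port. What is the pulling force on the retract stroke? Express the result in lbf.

F ≈ 63900 lbf

Rod-side annular area A_ann = π/4 × (6.74² − 3.46²) = 26.28 in^2
On retraction the pressure acts on the annular area (bore minus rod).
F = P × A_ann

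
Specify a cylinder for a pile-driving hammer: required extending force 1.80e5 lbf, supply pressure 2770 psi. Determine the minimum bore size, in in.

Extension force acts on the full piston face: F = P × (π/4)D².
D = √(4F / (πP)) = √(4 × 1.80e5 lbf / (π × 2770 psi))

D ≈ 9.10 in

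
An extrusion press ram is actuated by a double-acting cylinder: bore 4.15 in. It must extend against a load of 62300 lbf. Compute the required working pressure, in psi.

P ≈ 4610 psi

Cap-side area A_cap = π/4 × (4.15 in)² = 13.53 in^2
P = F / A = 62300 lbf / A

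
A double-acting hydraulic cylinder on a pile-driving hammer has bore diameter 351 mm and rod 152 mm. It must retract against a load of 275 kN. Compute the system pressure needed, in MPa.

P ≈ 3.50 MPa

Rod-side annular area A_ann = π/4 × (351² − 152²) = 78620 mm^2
Retraction: pressure acts on the annular area.
P = F / A = 275 kN / A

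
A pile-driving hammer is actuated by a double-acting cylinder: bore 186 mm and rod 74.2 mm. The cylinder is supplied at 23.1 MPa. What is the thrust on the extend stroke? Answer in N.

Cap-side area A_cap = π/4 × (186 mm)² = 27170 mm^2
F = P × A_cap = 23.1 MPa × A_cap

F ≈ 6.28e5 N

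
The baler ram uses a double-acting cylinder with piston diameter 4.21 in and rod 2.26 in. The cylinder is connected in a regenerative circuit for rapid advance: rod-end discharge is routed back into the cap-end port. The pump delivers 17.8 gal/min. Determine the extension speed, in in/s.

In regeneration the rod-end outflow joins the pump flow into the cap end, so the net volume the pump must supply per unit advance equals the rod cross-section area.
Rod cross-section A_rod = π/4 × (2.26 in)² = 4.011 in^2
v = Q_pump / A_rod

v ≈ 17.1 in/s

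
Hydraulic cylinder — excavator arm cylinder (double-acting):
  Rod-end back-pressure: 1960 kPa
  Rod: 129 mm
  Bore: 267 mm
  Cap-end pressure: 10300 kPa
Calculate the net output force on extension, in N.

F ≈ 4.93e5 N

Cap-side area A_cap = π/4 × (267 mm)² = 55990 mm^2
Rod-side annular area A_ann = π/4 × (267² − 129²) = 42920 mm^2
Net thrust = P_cap·A_cap − P_rod·A_ann = 5.767e5 N − 84120 N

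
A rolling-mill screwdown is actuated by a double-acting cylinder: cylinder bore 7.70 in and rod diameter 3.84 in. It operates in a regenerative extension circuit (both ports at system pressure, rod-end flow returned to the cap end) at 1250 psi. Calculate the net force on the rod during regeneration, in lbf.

F ≈ 14500 lbf

With equal pressure on both faces, forces on the annular region cancel; the net push is pressure × rod cross-section.
Rod cross-section A_rod = π/4 × (3.84 in)² = 11.58 in^2
F = P × A_rod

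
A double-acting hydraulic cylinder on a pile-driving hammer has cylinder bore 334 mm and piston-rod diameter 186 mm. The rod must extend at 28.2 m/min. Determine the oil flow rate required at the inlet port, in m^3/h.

Cap-side area A_cap = π/4 × (334 mm)² = 87620 mm^2
Q = A × v

Q ≈ 148 m^3/h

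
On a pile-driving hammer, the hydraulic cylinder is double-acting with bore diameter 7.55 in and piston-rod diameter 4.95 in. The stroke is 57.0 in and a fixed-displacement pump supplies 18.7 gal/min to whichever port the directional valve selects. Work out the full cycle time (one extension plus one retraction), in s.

Cap-side area A_cap = π/4 × (7.55 in)² = 44.77 in^2
Rod-side annular area A_ann = π/4 × (7.55² − 4.95²) = 25.53 in^2
t_ext = A_cap·L/Q = 35.45 s
t_ret = A_ann·L/Q = 20.21 s
t_cycle = t_ext + t_ret

t ≈ 55.7 s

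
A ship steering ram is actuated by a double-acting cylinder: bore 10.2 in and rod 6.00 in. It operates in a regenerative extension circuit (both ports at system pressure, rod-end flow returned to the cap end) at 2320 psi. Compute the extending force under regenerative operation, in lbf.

With equal pressure on both faces, forces on the annular region cancel; the net push is pressure × rod cross-section.
Rod cross-section A_rod = π/4 × (6.00 in)² = 28.27 in^2
F = P × A_rod

F ≈ 65600 lbf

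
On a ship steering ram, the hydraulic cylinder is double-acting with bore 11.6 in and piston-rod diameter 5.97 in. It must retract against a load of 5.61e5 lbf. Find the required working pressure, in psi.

P ≈ 7220 psi

Rod-side annular area A_ann = π/4 × (11.6² − 5.97²) = 77.69 in^2
Retraction: pressure acts on the annular area.
P = F / A = 5.61e5 lbf / A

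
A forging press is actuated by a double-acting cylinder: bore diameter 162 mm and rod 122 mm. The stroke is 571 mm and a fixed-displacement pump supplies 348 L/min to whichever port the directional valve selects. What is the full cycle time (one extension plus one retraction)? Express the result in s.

Cap-side area A_cap = π/4 × (162 mm)² = 20610 mm^2
Rod-side annular area A_ann = π/4 × (162² − 122²) = 8922 mm^2
t_ext = A_cap·L/Q = 2.029 s
t_ret = A_ann·L/Q = 0.8784 s
t_cycle = t_ext + t_ret

t ≈ 2.91 s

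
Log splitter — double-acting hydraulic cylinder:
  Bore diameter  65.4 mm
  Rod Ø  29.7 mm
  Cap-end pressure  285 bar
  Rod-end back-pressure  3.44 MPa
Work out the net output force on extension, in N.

Cap-side area A_cap = π/4 × (65.4 mm)² = 3359 mm^2
Rod-side annular area A_ann = π/4 × (65.4² − 29.7²) = 2666 mm^2
Net thrust = P_cap·A_cap − P_rod·A_ann = 95740 N − 9173 N

F ≈ 86600 N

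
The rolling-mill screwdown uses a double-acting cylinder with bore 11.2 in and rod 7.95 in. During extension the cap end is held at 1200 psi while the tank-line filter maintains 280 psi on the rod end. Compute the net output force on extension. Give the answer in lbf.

F ≈ 1.05e5 lbf

Cap-side area A_cap = π/4 × (11.2 in)² = 98.52 in^2
Rod-side annular area A_ann = π/4 × (11.2² − 7.95²) = 48.88 in^2
Net thrust = P_cap·A_cap − P_rod·A_ann = 1.182e5 lbf − 13690 lbf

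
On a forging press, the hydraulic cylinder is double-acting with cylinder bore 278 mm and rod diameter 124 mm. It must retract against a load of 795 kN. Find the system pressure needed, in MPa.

P ≈ 16.4 MPa

Rod-side annular area A_ann = π/4 × (278² − 124²) = 48620 mm^2
Retraction: pressure acts on the annular area.
P = F / A = 795 kN / A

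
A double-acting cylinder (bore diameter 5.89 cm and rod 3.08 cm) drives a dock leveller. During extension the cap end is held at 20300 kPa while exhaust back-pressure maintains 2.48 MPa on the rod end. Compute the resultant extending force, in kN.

F ≈ 50.4 kN

Cap-side area A_cap = π/4 × (5.89 cm)² = 27.25 cm^2
Rod-side annular area A_ann = π/4 × (5.89² − 3.08²) = 19.80 cm^2
Net thrust = P_cap·A_cap − P_rod·A_ann = 55.31 kN − 4.910 kN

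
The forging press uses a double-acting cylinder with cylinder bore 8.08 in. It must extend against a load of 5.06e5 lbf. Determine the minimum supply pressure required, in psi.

P ≈ 9870 psi

Cap-side area A_cap = π/4 × (8.08 in)² = 51.28 in^2
P = F / A = 5.06e5 lbf / A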